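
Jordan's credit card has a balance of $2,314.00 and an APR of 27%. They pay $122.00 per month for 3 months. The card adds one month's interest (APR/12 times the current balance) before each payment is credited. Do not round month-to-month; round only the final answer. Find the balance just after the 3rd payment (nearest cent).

$2,099.44

Monthly rate r = 27%/12 = 2.25% = 0.0225.
Each month: B ← B·(1+r) − $122.00.
Month 1: interest $52.06; balance after payment $2,244.07.
Month 2: interest $50.49; balance after payment $2,172.56.
Month 3: interest $48.88; balance after payment $2,099.44.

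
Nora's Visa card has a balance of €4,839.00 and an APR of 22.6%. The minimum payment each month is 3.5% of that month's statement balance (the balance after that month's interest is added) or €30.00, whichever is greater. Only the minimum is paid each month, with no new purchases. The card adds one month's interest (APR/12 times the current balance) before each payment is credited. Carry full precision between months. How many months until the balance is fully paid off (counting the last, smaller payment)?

144 months

Monthly rate r = 22.6%/12 = 1.88333% = 0.0188333.
While 3.5% of the post-interest balance exceeds €30.00, each month B ← (B·(1+r))·(1 − 0.035), i.e. B shrinks by the factor (1+r)·0.965 = 0.98317.
This holds for months 1–104. Entering month 105 the balance is €828.56; 3.5% of the post-interest balance is now below €30.00, so the flat €30.00 minimum applies from here.
From month 105 a fixed €30.00 at rate r clears €828.56 in 40 more payments. Total: 104 + 40 = 144 months.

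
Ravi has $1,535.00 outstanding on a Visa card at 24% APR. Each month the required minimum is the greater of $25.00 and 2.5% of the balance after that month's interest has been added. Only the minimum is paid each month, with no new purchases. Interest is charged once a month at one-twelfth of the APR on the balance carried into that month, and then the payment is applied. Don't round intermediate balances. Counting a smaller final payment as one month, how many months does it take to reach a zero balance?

159 months

Monthly rate r = 24%/12 = 2% = 0.02.
While 2.5% of the post-interest balance exceeds $25.00, each month B ← (B·(1+r))·(1 − 0.025), i.e. B shrinks by the factor (1+r)·0.975 = 0.9945.
This holds for months 1–82. Entering month 83 the balance is $976.56; 2.5% of the post-interest balance is now below $25.00, so the flat $25.00 minimum applies from here.
From month 83 a fixed $25.00 at rate r clears $976.56 in 77 more payments. Total: 82 + 77 = 159 months.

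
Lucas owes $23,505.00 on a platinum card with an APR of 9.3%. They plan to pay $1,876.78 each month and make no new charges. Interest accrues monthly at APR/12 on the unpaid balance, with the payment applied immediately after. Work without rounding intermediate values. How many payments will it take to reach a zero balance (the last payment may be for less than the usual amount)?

Monthly rate r = 9.3%/12 = 0.775% = 0.00775.
Recurrence: B ← B·(1+r) − $1,876.78.
Month 1: interest $182.16; balance after payment $21,810.38.
Month 2: interest $169.03; balance after payment $20,102.63.
Closed form: n = −ln(1 − rB₀/P)/ln(1+r) = −ln(0.90294)/ln(1.00775) ≈ 13.225, so the balance reaches zero during payment 14.

14 payments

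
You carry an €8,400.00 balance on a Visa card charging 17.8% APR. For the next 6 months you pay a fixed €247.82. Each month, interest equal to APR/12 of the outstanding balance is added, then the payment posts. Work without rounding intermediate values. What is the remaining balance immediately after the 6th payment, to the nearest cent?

€7,632.72

Monthly rate r = 17.8%/12 = 1.48333% = 0.0148333.
Each month: B ← B·(1+r) − €247.82.
Month 1: interest €124.60; balance after payment €8,276.78.
Month 2: interest €122.77; balance after payment €8,151.73.
Month 3: interest €120.92; balance after payment €8,024.83.
Month 4: interest €119.03; balance after payment €7,896.04.
Month 5: interest €117.12; balance after payment €7,765.35.
Month 6: interest €115.19; balance after payment €7,632.72.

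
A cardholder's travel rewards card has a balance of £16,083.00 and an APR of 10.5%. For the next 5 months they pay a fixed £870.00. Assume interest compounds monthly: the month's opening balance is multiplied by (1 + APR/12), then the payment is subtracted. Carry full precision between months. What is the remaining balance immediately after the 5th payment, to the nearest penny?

Monthly rate r = 10.5%/12 = 0.875% = 0.00875.
Each month: B ← B·(1+r) − £870.00.
Month 1: interest £140.73; balance after payment £15,353.73.
Month 2: interest £134.35; balance after payment £14,618.07.
Month 3: interest £127.91; balance after payment £13,875.98.
Month 4: interest £121.41; balance after payment £13,127.39.
Month 5: interest £114.86; balance after payment £12,372.26.

£12,372.26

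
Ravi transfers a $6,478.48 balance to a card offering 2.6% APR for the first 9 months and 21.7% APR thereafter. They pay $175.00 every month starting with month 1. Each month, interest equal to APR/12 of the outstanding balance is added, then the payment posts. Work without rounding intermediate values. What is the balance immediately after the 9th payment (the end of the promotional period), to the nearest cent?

Promo months 1–9 at r₀ = 2.6%/12 = 0.00216667; months 10+ at r₁ = 21.7%/12 = 0.0180833.
After month 9: iterate B ← B·(1+r₀) − $175.00 for 9 months → $5,017.19.

$5,017.19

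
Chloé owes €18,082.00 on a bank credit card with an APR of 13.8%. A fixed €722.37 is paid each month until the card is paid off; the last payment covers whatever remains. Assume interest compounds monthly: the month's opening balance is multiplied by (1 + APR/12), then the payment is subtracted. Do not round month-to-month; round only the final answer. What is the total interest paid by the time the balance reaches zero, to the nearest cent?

€3,365.87

Monthly rate r = 13.8%/12 = 1.15% = 0.0115.
Payoff takes n = ⌈−ln(1 − rB₀/P)/ln(1+r)⌉ = ⌈29.690⌉ = 30 payments; the last is €499.14.
Total paid = 29·€722.37 + €499.14 = €21,447.87.
Total interest = total paid − principal = €21,447.87 − €18,082.00 = €3,365.87.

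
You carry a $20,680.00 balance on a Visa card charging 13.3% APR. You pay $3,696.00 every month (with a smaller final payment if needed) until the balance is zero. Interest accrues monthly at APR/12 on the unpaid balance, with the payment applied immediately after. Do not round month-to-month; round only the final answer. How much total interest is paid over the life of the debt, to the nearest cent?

Monthly rate r = 13.3%/12 = 1.10833% = 0.0110833.
Payoff takes n = ⌈−ln(1 − rB₀/P)/ln(1+r)⌉ = ⌈5.808⌉ = 6 payments; the last is $2,990.28.
Total paid = 5·$3,696.00 + $2,990.28 = $21,470.28.
Total interest = total paid − principal = $21,470.28 − $20,680.00 = $790.28.

$790.28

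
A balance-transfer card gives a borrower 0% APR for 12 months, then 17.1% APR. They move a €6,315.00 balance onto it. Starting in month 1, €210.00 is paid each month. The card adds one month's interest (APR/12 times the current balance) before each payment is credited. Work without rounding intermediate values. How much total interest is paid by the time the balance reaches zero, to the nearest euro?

Promo months 1–12 at r₀ = 0%/12 = 0; months 13+ at r₁ = 17.1%/12 = 0.01425.
After month 12 (no interest yet): B = €6,315.00 − 12·€210.00 = €3,795.00.
Then at r₁ with €210.00/mo: n₂ = −ln(1 − r₁·B/P)/ln(1+r₁) ≈ 21.04 → 22 more payments.
Total paid = 33·€210.00 + €9.24 = €6,939.24; interest = €6,939.24 − €6,315.00 = €624.24.

€624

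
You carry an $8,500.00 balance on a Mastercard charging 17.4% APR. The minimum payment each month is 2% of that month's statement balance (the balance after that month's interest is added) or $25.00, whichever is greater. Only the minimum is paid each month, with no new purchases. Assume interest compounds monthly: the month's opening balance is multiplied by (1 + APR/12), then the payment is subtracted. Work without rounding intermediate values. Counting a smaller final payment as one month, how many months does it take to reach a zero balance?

420 months

Monthly rate r = 17.4%/12 = 1.45% = 0.0145.
While 2% of the post-interest balance exceeds $25.00, each month B ← (B·(1+r))·(1 − 0.02), i.e. B shrinks by the factor (1+r)·0.98 = 0.99421.
This holds for months 1–333. Entering month 334 the balance is $1,229.24; 2% of the post-interest balance is now below $25.00, so the flat $25.00 minimum applies from here.
From month 334 a fixed $25.00 at rate r clears $1,229.24 in 87 more payments. Total: 333 + 87 = 420 months.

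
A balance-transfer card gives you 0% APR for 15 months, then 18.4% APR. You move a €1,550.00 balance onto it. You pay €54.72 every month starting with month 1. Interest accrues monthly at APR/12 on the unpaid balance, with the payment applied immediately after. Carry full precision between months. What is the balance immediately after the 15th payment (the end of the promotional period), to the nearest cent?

Promo months 1–15 at r₀ = 0%/12 = 0; months 16+ at r₁ = 18.4%/12 = 0.0153333.
After month 15 (no interest yet): B = €1,550.00 − 15·€54.72 = €729.20.

€729.20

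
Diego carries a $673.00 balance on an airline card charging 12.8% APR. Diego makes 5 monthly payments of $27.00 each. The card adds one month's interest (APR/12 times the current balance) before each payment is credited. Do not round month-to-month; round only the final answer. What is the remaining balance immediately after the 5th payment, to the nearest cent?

$571.76

Monthly rate r = 12.8%/12 = 1.06667% = 0.0106667.
Each month: B ← B·(1+r) − $27.00.
Month 1: interest $7.18; balance after payment $653.18.
Month 2: interest $6.97; balance after payment $633.15.
Month 3: interest $6.75; balance after payment $612.90.
Month 4: interest $6.54; balance after payment $592.44.
Month 5: interest $6.32; balance after payment $571.76.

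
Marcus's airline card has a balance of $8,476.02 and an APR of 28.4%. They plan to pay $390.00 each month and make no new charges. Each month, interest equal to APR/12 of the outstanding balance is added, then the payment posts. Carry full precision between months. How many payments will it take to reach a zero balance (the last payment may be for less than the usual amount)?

Monthly rate r = 28.4%/12 = 2.36667% = 0.0236667.
Recurrence: B ← B·(1+r) − $390.00.
Month 1: interest $200.60; balance after payment $8,286.62.
Month 2: interest $196.12; balance after payment $8,092.74.
Closed form: n = −ln(1 − rB₀/P)/ln(1+r) = −ln(0.48564)/ln(1.02367) ≈ 30.879, so the balance reaches zero during payment 31.

31 months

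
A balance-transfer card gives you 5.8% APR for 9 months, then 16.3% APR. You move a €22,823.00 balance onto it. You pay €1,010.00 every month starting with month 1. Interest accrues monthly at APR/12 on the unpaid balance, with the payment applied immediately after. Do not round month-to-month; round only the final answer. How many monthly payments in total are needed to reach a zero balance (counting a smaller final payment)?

Promo months 1–9 at r₀ = 5.8%/12 = 0.00483333; months 10+ at r₁ = 16.3%/12 = 0.0135833.
After month 9: iterate B ← B·(1+r₀) − €1,010.00 for 9 months → €14,567.48.
Then at r₁ with €1,010.00/mo: n₂ = −ln(1 − r₁·B/P)/ln(1+r₁) ≈ 16.16 → 17 more payments.

26 months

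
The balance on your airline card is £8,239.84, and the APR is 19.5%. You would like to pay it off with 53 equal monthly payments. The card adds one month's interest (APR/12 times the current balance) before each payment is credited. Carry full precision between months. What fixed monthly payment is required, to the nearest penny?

Monthly rate r = 19.5%/12 = 1.625% = 0.01625.
Level-payment amortization: P = B₀·r / (1 − (1+r)^(−n)) = 8239.84·0.01625 / (1 − 1.01625^(−53)).
Denominator 1 − (1+r)^(−53) = 0.574430599.
P = 133.897 / 0.574430599 ≈ 233.10.

£233.10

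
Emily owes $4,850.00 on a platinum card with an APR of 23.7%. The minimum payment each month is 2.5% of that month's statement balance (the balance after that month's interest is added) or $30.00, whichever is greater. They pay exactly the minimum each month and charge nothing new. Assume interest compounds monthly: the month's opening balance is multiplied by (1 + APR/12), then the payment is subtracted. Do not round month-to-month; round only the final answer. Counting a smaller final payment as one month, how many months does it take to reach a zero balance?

Monthly rate r = 23.7%/12 = 1.975% = 0.01975.
While 2.5% of the post-interest balance exceeds $30.00, each month B ← (B·(1+r))·(1 − 0.025), i.e. B shrinks by the factor (1+r)·0.975 = 0.99426.
This holds for months 1–246. Entering month 247 the balance is $1,175.79; 2.5% of the post-interest balance is now below $30.00, so the flat $30.00 minimum applies from here.
From month 247 a fixed $30.00 at rate r clears $1,175.79 in 77 more payments. Total: 246 + 77 = 323 months.

323 months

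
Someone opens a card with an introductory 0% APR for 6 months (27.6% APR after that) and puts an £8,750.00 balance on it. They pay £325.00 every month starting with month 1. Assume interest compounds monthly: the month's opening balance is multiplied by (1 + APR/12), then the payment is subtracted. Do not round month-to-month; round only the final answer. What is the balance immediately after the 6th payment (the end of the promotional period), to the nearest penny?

£6,800.00

Promo months 1–6 at r₀ = 0%/12 = 0; months 7+ at r₁ = 27.6%/12 = 0.023.
After month 6 (no interest yet): B = £8,750.00 − 6·£325.00 = £6,800.00.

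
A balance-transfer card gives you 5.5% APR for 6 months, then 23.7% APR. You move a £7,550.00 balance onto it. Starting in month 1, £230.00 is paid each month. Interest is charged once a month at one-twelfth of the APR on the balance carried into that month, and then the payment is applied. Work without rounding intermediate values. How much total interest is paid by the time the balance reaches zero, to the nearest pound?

£3,130

Promo months 1–6 at r₀ = 5.5%/12 = 0.00458333; months 7+ at r₁ = 23.7%/12 = 0.01975.
After month 6: iterate B ← B·(1+r₀) − £230.00 for 6 months → £6,364.11.
Then at r₁ with £230.00/mo: n₂ = −ln(1 − r₁·B/P)/ln(1+r₁) ≈ 40.43 → 41 more payments.
Total paid = 46·£230.00 + £99.61 = £10,679.61; interest = £10,679.61 − £7,550.00 = £3,129.61.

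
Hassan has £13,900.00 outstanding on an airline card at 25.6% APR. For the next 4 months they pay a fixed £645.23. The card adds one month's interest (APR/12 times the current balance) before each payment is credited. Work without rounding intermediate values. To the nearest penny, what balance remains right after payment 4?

Monthly rate r = 25.6%/12 = 2.13333% = 0.0213333.
Each month: B ← B·(1+r) − £645.23.
Month 1: interest £296.53; balance after payment £13,551.30.
Month 2: interest £289.09; balance after payment £13,195.17.
Month 3: interest £281.50; balance after payment £12,831.43.
Month 4: interest £273.74; balance after payment £12,459.94.

£12,459.94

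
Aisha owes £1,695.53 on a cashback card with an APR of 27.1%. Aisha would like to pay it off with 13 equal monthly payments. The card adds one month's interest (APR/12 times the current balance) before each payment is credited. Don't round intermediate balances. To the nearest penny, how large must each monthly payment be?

£151.96

Monthly rate r = 27.1%/12 = 2.25833% = 0.0225833.
Level-payment amortization: P = B₀·r / (1 − (1+r)^(−n)) = 1695.53·0.0225833 / (1 − 1.02258^(−13)).
Denominator 1 − (1+r)^(−13) = 0.251973869.
P = 38.2907 / 0.251973869 ≈ 151.96.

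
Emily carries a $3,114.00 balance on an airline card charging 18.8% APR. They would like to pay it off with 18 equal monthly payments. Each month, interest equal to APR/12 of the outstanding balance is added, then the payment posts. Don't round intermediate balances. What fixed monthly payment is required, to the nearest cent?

$199.88

Monthly rate r = 18.8%/12 = 1.56667% = 0.0156667.
Level-payment amortization: P = B₀·r / (1 − (1+r)^(−n)) = 3114.00·0.0156667 / (1 − 1.01567^(−18)).
Denominator 1 − (1+r)^(−18) = 0.244075522.
P = 48.786 / 0.244075522 ≈ 199.88.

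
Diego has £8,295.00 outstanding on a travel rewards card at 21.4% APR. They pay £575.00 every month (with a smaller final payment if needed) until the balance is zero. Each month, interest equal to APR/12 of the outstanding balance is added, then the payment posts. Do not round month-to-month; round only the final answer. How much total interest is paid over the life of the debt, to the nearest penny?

Monthly rate r = 21.4%/12 = 1.78333% = 0.0178333.
Payoff takes n = ⌈−ln(1 − rB₀/P)/ln(1+r)⌉ = ⌈16.826⌉ = 17 payments; the last is £475.57.
Total paid = 16·£575.00 + £475.57 = £9,675.57.
Total interest = total paid − principal = £9,675.57 − £8,295.00 = £1,380.57.

£1,380.57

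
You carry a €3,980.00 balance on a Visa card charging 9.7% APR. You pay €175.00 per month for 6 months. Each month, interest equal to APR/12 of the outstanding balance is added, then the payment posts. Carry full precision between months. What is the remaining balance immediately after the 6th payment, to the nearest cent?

€3,105.52

Monthly rate r = 9.7%/12 = 0.808333% = 0.00808333.
Each month: B ← B·(1+r) − €175.00.
Month 1: interest €32.17; balance after payment €3,837.17.
Month 2: interest €31.02; balance after payment €3,693.19.
Month 3: interest €29.85; balance after payment €3,548.04.
Month 4: interest €28.68; balance after payment €3,401.72.
Month 5: interest €27.50; balance after payment €3,254.22.
Month 6: interest €26.30; balance after payment €3,105.52.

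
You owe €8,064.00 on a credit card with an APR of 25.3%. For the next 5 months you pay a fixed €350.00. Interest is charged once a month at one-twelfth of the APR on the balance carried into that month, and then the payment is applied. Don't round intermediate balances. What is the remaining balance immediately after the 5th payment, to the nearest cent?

€7,125.32

Monthly rate r = 25.3%/12 = 2.10833% = 0.0210833.
Each month: B ← B·(1+r) − €350.00.
Month 1: interest €170.02; balance after payment €7,884.02.
Month 2: interest €166.22; balance after payment €7,700.24.
Month 3: interest €162.35; balance after payment €7,512.58.
Month 4: interest €158.39; balance after payment €7,320.97.
Month 5: interest €154.35; balance after payment €7,125.32.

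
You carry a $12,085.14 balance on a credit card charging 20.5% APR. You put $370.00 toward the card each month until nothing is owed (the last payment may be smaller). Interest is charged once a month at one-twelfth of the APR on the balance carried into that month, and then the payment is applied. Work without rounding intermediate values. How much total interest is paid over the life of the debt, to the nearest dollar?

$5,748

Monthly rate r = 20.5%/12 = 1.70833% = 0.0170833.
Payoff takes n = ⌈−ln(1 − rB₀/P)/ln(1+r)⌉ = ⌈48.197⌉ = 49 payments; the last is $73.39.
Total paid = 48·$370.00 + $73.39 = $17,833.39.
Total interest = total paid − principal = $17,833.39 − $12,085.14 = $5,748.25.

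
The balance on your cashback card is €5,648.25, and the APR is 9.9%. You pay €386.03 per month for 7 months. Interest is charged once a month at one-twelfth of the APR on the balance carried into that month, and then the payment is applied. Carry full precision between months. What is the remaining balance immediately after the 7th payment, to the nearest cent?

Monthly rate r = 9.9%/12 = 0.825% = 0.00825.
Each month: B ← B·(1+r) − €386.03.
Month 1: interest €46.60; balance after payment €5,308.82.
Month 2: interest €43.80; balance after payment €4,966.59.
Month 3: interest €40.97; balance after payment €4,621.53.
Month 4: interest €38.13; balance after payment €4,273.63.
Month 5: interest €35.26; balance after payment €3,922.86.
Month 6: interest €32.36; balance after payment €3,569.19.
Month 7: interest €29.45; balance after payment €3,212.60.

€3,212.60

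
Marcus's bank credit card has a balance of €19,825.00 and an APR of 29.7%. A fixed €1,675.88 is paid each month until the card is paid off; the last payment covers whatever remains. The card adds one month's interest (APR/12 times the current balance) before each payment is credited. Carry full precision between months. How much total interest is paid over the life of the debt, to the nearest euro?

€3,924

Monthly rate r = 29.7%/12 = 2.475% = 0.02475.
Payoff takes n = ⌈−ln(1 − rB₀/P)/ln(1+r)⌉ = ⌈14.169⌉ = 15 payments; the last is €286.39.
Total paid = 14·€1,675.88 + €286.39 = €23,748.71.
Total interest = total paid − principal = €23,748.71 − €19,825.00 = €3,923.71.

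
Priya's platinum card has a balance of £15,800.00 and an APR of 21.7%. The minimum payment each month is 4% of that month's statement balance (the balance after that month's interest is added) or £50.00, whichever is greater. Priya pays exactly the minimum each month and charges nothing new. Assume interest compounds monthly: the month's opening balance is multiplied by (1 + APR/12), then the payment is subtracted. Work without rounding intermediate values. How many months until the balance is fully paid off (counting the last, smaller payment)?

145 months

Monthly rate r = 21.7%/12 = 1.80833% = 0.0180833.
While 4% of the post-interest balance exceeds £50.00, each month B ← (B·(1+r))·(1 − 0.04), i.e. B shrinks by the factor (1+r)·0.96 = 0.97736.
This holds for months 1–112. Entering month 113 the balance is £1,215.54; 4% of the post-interest balance is now below £50.00, so the flat £50.00 minimum applies from here.
From month 113 a fixed £50.00 at rate r clears £1,215.54 in 33 more payments. Total: 112 + 33 = 145 months.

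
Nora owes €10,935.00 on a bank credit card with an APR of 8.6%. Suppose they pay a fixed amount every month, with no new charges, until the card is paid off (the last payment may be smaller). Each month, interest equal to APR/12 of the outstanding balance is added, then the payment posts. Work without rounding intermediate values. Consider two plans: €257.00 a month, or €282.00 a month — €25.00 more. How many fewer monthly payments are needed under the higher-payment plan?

5 fewer payments

Monthly rate r = 8.6%/12 = 0.716667% = 0.00716667.
At €257.00/mo: n = ⌈−ln(1 − rB₀/P)/ln(1+r)⌉ = 51 payments (last €240.82); total interest = total paid − €10,935.00 = €2,155.82.
At €282.00/mo: 46 payments (last €167.69); total interest €1,922.69.
Payments saved = 51 − 46 = 5.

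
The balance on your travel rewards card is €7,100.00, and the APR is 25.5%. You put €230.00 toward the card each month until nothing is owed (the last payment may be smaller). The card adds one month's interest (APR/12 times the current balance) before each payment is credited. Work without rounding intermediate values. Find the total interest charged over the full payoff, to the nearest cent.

€4,571.99

Monthly rate r = 25.5%/12 = 2.125% = 0.02125.
Payoff takes n = ⌈−ln(1 − rB₀/P)/ln(1+r)⌉ = ⌈50.746⌉ = 51 payments; the last is €171.99.
Total paid = 50·€230.00 + €171.99 = €11,671.99.
Total interest = total paid − principal = €11,671.99 − €7,100.00 = €4,571.99.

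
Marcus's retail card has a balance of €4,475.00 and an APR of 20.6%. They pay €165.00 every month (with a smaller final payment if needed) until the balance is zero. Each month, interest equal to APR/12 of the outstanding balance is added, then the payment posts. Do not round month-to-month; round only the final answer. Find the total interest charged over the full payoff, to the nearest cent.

Monthly rate r = 20.6%/12 = 1.71667% = 0.0171667.
Payoff takes n = ⌈−ln(1 − rB₀/P)/ln(1+r)⌉ = ⌈36.812⌉ = 37 payments; the last is €134.18.
Total paid = 36·€165.00 + €134.18 = €6,074.18.
Total interest = total paid − principal = €6,074.18 − €4,475.00 = €1,599.18.

€1,599.18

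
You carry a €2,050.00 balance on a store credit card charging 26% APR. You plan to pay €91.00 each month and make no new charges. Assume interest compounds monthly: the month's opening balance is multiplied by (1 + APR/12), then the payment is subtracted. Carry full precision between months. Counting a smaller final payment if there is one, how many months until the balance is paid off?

32 payments

Monthly rate r = 26%/12 = 2.16667% = 0.0216667.
Recurrence: B ← B·(1+r) − €91.00.
Month 1: interest €44.42; balance after payment €2,003.42.
Month 2: interest €43.41; balance after payment €1,955.82.
Closed form: n = −ln(1 − rB₀/P)/ln(1+r) = −ln(0.5119)/ln(1.02167) ≈ 31.239, so the balance reaches zero during payment 32.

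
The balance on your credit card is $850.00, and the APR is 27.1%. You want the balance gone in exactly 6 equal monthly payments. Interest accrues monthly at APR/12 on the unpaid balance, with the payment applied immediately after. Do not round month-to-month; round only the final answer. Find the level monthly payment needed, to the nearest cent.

Monthly rate r = 27.1%/12 = 2.25833% = 0.0225833.
Level-payment amortization: P = B₀·r / (1 − (1+r)^(−n)) = 850.00·0.0225833 / (1 − 1.02258^(−6)).
Denominator 1 − (1+r)^(−6) = 0.125403491.
P = 19.1958 / 0.125403491 ≈ 153.07.

$153.07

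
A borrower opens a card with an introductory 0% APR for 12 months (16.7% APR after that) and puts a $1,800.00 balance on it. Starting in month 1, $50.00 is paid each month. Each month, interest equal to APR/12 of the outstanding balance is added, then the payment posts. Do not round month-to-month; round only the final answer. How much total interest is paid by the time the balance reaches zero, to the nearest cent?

$270.58

Promo months 1–12 at r₀ = 0%/12 = 0; months 13+ at r₁ = 16.7%/12 = 0.0139167.
After month 12 (no interest yet): B = $1,800.00 − 12·$50.00 = $1,200.00.
Then at r₁ with $50.00/mo: n₂ = −ln(1 − r₁·B/P)/ln(1+r₁) ≈ 29.41 → 30 more payments.
Total paid = 41·$50.00 + $20.58 = $2,070.58; interest = $2,070.58 − $1,800.00 = $270.58.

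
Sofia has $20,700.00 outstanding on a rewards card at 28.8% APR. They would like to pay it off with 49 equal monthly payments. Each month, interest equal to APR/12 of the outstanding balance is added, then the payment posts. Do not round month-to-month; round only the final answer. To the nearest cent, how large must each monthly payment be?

Monthly rate r = 28.8%/12 = 2.4% = 0.024.
Level-payment amortization: P = B₀·r / (1 − (1+r)^(−n)) = 20700.00·0.024 / (1 − 1.024^(−49)).
Denominator 1 − (1+r)^(−49) = 0.687174516.
P = 496.8 / 0.687174516 ≈ 722.96.

$722.96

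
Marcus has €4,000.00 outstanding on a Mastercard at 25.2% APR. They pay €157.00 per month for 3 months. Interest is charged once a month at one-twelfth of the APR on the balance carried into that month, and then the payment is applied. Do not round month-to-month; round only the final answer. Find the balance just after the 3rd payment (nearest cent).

€3,776.37

Monthly rate r = 25.2%/12 = 2.1% = 0.021.
Each month: B ← B·(1+r) − €157.00.
Month 1: interest €84.00; balance after payment €3,927.00.
Month 2: interest €82.47; balance after payment €3,852.47.
Month 3: interest €80.90; balance after payment €3,776.37.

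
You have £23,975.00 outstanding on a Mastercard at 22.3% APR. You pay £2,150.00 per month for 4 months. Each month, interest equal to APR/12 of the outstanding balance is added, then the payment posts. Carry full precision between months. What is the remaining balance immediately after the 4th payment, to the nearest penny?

Monthly rate r = 22.3%/12 = 1.85833% = 0.0185833.
Each month: B ← B·(1+r) − £2,150.00.
Month 1: interest £445.54; balance after payment £22,270.54.
Month 2: interest £413.86; balance after payment £20,534.40.
Month 3: interest £381.60; balance after payment £18,765.99.
Month 4: interest £348.73; balance after payment £16,964.73.

£16,964.73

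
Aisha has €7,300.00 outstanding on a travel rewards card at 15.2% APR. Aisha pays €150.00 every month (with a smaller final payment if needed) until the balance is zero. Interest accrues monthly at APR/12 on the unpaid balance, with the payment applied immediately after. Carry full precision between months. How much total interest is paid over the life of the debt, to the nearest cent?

Monthly rate r = 15.2%/12 = 1.26667% = 0.0126667.
Payoff takes n = ⌈−ln(1 − rB₀/P)/ln(1+r)⌉ = ⌈76.131⌉ = 77 payments; the last is €19.77.
Total paid = 76·€150.00 + €19.77 = €11,419.77.
Total interest = total paid − principal = €11,419.77 − €7,300.00 = €4,119.77.

€4,119.77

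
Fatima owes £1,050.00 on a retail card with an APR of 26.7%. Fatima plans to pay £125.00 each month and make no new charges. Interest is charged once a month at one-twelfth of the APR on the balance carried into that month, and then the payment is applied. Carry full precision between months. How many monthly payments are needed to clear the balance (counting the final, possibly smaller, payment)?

Monthly rate r = 26.7%/12 = 2.225% = 0.02225.
Recurrence: B ← B·(1+r) − £125.00.
Month 1: interest £23.36; balance after payment £948.36.
Month 2: interest £21.10; balance after payment £844.46.
Closed form: n = −ln(1 − rB₀/P)/ln(1+r) = −ln(0.8131)/ln(1.02225) ≈ 9.402, so the balance reaches zero during payment 10.

10 payments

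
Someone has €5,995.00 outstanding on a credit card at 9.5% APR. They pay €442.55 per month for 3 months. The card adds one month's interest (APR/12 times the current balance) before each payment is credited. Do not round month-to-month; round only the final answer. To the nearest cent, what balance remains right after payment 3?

Monthly rate r = 9.5%/12 = 0.791667% = 0.00791667.
Each month: B ← B·(1+r) − €442.55.
Month 1: interest €47.46; balance after payment €5,599.91.
Month 2: interest €44.33; balance after payment €5,201.69.
Month 3: interest €41.18; balance after payment €4,800.32.

€4,800.32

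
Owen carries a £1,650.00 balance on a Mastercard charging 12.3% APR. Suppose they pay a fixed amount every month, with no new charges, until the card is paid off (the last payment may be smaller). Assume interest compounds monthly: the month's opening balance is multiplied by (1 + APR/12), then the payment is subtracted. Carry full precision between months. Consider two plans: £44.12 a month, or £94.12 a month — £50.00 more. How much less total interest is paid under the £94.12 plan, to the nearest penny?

£263.31

Monthly rate r = 12.3%/12 = 1.025% = 0.01025.
At £44.12/mo: n = ⌈−ln(1 − rB₀/P)/ln(1+r)⌉ = 48 payments (last £17.89); total interest = total paid − £1,650.00 = £441.53.
At £94.12/mo: 20 payments (last £39.94); total interest £178.22.
Interest saved = £441.53 − £178.22 = £263.31.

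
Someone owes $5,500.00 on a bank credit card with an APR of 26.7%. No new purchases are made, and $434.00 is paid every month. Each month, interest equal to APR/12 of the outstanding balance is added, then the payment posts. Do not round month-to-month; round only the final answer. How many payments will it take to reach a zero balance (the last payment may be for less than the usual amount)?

Monthly rate r = 26.7%/12 = 2.225% = 0.02225.
Recurrence: B ← B·(1+r) − $434.00.
Month 1: interest $122.38; balance after payment $5,188.38.
Month 2: interest $115.44; balance after payment $4,869.82.
Closed form: n = −ln(1 − rB₀/P)/ln(1+r) = −ln(0.71803)/ln(1.02225) ≈ 15.052, so the balance reaches zero during payment 16.

16 months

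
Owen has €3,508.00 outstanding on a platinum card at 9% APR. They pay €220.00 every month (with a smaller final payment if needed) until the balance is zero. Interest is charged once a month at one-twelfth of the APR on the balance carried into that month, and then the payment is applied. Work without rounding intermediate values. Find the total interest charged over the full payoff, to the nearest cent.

Monthly rate r = 9%/12 = 0.75% = 0.0075.
Payoff takes n = ⌈−ln(1 − rB₀/P)/ln(1+r)⌉ = ⌈17.046⌉ = 18 payments; the last is €10.17.
Total paid = 17·€220.00 + €10.17 = €3,750.17.
Total interest = total paid − principal = €3,750.17 − €3,508.00 = €242.17.

€242.17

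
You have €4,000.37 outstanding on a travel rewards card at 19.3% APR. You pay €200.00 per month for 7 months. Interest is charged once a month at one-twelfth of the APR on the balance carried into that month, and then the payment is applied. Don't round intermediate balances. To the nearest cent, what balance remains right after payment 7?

Monthly rate r = 19.3%/12 = 1.60833% = 0.0160833.
Each month: B ← B·(1+r) − €200.00.
Month 1: interest €64.34; balance after payment €3,864.71.
Month 2: interest €62.16; balance after payment €3,726.87.
Month 3: interest €59.94; balance after payment €3,586.81.
Month 4: interest €57.69; balance after payment €3,444.49.
Month 5: interest €55.40; balance after payment €3,299.89.
Month 6: interest €53.07; balance after payment €3,152.97.
Month 7: interest €50.71; balance after payment €3,003.68.

€3,003.68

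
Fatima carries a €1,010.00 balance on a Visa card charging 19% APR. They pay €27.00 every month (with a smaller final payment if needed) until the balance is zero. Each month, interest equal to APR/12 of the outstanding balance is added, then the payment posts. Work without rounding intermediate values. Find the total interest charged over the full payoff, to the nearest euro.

Monthly rate r = 19%/12 = 1.58333% = 0.0158333.
Payoff takes n = ⌈−ln(1 − rB₀/P)/ln(1+r)⌉ = ⌈57.112⌉ = 58 payments; the last is €3.04.
Total paid = 57·€27.00 + €3.04 = €1,542.04.
Total interest = total paid − principal = €1,542.04 − €1,010.00 = €532.04.

€532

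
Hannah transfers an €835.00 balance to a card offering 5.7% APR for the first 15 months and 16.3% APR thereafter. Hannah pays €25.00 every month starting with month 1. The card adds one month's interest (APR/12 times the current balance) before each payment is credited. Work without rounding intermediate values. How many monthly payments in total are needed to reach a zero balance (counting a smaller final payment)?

39 payments

Promo months 1–15 at r₀ = 5.7%/12 = 0.00475; months 16+ at r₁ = 16.3%/12 = 0.0135833.
After month 15: iterate B ← B·(1+r₀) − €25.00 for 15 months → €508.78.
Then at r₁ with €25.00/mo: n₂ = −ln(1 − r₁·B/P)/ln(1+r₁) ≈ 23.98 → 24 more payments.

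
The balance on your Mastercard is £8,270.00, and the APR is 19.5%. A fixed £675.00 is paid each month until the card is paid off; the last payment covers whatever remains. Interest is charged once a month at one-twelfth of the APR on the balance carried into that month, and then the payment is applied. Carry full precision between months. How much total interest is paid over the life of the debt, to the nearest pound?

Monthly rate r = 19.5%/12 = 1.625% = 0.01625.
Payoff takes n = ⌈−ln(1 − rB₀/P)/ln(1+r)⌉ = ⌈13.773⌉ = 14 payments; the last is £522.63.
Total paid = 13·£675.00 + £522.63 = £9,297.63.
Total interest = total paid − principal = £9,297.63 − £8,270.00 = £1,027.63.

£1,028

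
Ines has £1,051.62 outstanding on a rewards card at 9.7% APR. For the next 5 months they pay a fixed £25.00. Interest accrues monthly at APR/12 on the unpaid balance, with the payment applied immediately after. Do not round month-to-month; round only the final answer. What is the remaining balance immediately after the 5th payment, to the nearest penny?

Monthly rate r = 9.7%/12 = 0.808333% = 0.00808333.
Each month: B ← B·(1+r) − £25.00.
Month 1: interest £8.50; balance after payment £1,035.12.
Month 2: interest £8.37; balance after payment £1,018.49.
Month 3: interest £8.23; balance after payment £1,001.72.
Month 4: interest £8.10; balance after payment £984.82.
Month 5: interest £7.96; balance after payment £967.78.

£967.78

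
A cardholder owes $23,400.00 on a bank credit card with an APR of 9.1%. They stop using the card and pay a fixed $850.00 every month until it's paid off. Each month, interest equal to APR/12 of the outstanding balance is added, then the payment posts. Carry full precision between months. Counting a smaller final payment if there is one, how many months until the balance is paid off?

Monthly rate r = 9.1%/12 = 0.758333% = 0.00758333.
Recurrence: B ← B·(1+r) − $850.00.
Month 1: interest $177.45; balance after payment $22,727.45.
Month 2: interest $172.35; balance after payment $22,049.80.
Closed form: n = −ln(1 − rB₀/P)/ln(1+r) = −ln(0.79124)/ln(1.00758) ≈ 30.995, so the balance reaches zero during payment 31.

31 payments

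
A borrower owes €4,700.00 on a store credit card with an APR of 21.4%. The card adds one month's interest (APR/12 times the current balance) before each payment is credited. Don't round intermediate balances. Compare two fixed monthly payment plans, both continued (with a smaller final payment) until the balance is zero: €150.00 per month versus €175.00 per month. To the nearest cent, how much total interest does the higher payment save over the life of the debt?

€489.25

Monthly rate r = 21.4%/12 = 1.78333% = 0.0178333.
At €150.00/mo: n = ⌈−ln(1 − rB₀/P)/ln(1+r)⌉ = 47 payments (last €43.57); total interest = total paid − €4,700.00 = €2,243.57.
At €175.00/mo: 37 payments (last €154.32); total interest €1,754.32.
Interest saved = €2,243.57 − €1,754.32 = €489.25.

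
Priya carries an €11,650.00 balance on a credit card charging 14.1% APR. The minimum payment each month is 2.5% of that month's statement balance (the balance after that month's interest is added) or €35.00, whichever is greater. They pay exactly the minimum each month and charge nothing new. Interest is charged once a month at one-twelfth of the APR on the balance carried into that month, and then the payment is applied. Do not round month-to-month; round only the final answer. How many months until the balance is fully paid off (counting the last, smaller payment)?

210 months

Monthly rate r = 14.1%/12 = 1.175% = 0.01175.
While 2.5% of the post-interest balance exceeds €35.00, each month B ← (B·(1+r))·(1 − 0.025), i.e. B shrinks by the factor (1+r)·0.975 = 0.98646.
This holds for months 1–157. Entering month 158 the balance is €1,369.45; 2.5% of the post-interest balance is now below €35.00, so the flat €35.00 minimum applies from here.
From month 158 a fixed €35.00 at rate r clears €1,369.45 in 53 more payments. Total: 157 + 53 = 210 months.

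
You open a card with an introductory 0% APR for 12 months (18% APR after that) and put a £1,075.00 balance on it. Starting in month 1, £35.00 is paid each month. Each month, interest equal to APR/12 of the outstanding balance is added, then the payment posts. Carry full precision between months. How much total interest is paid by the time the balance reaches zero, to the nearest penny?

£119.61

Promo months 1–12 at r₀ = 0%/12 = 0; months 13+ at r₁ = 18%/12 = 0.015.
After month 12 (no interest yet): B = £1,075.00 − 12·£35.00 = £655.00.
Then at r₁ with £35.00/mo: n₂ = −ln(1 − r₁·B/P)/ln(1+r₁) ≈ 22.13 → 23 more payments.
Total paid = 34·£35.00 + £4.61 = £1,194.61; interest = £1,194.61 − £1,075.00 = £119.61.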